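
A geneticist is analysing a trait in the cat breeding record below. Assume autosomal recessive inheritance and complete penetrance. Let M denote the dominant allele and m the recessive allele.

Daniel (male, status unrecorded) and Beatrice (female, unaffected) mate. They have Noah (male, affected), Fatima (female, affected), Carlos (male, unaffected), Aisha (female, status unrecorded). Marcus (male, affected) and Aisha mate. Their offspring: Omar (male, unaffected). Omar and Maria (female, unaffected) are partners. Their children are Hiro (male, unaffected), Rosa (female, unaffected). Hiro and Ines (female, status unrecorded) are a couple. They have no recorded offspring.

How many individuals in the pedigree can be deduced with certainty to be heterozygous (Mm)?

Obligate heterozygotes: Beatrice is unaffected so carries M and passed m to Noah (mm), so Beatrice is Mm; Omar is unaffected so carries M and received m from Marcus (mm), so Omar is Mm.
Every other individual is either homozygous by phenotype or has at least one consistent homozygous assignment, so the count is 2.

2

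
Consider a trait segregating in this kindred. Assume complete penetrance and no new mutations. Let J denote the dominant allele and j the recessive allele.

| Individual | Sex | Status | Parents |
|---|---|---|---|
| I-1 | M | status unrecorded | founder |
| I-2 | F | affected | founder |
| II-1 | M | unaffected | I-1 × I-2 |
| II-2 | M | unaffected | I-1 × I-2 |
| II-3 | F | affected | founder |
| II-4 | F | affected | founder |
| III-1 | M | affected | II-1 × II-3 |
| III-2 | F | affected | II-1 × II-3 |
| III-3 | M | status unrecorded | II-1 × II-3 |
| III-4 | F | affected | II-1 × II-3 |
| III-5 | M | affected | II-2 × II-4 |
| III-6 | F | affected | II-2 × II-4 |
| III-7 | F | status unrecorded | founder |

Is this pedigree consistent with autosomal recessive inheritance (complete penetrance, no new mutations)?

Yes

A consistent assignment under autosomal recessive exists: I-1 JJ, I-2 jj, II-1 Jj, II-2 Jj, II-3 jj, II-4 jj, III-1 jj, III-2 jj, III-3 Jj, III-4 jj, III-5 jj, III-6 jj, III-7 JJ.
In this assignment every recorded phenotype matches its genotype and every non-founder's genotype is obtainable from its parents' genotypes, so the pedigree is consistent.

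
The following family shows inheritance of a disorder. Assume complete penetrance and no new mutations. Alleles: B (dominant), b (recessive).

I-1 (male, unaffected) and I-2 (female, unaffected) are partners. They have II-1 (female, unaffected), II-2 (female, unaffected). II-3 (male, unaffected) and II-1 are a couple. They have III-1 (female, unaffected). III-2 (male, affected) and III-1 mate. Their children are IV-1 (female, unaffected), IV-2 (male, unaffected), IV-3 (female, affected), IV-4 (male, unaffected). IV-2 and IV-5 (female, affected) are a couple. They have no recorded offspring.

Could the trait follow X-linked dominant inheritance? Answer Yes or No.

No

Under X-linked dominant, IV-1 (unaffected, female) cannot arise from III-2 (affected) × III-1 (unaffected).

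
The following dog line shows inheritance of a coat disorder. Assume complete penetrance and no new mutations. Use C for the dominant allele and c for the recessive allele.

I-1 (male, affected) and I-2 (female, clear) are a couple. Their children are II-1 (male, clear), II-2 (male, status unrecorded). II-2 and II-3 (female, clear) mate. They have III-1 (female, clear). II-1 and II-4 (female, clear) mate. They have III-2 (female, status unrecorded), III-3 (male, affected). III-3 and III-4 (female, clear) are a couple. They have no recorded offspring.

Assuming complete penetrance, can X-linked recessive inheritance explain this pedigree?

Yes

A consistent assignment under X-linked recessive exists: I-1 X^c Y, I-2 X^C X^C, II-1 X^C Y, II-2 X^C Y, II-3 X^C X^C, II-4 X^C X^c, III-1 X^C X^C, III-2 X^C X^C, III-3 X^c Y, III-4 X^C X^C.
In this assignment every recorded phenotype matches its genotype and every non-founder's genotype is obtainable from its parents' genotypes, so the pedigree is consistent.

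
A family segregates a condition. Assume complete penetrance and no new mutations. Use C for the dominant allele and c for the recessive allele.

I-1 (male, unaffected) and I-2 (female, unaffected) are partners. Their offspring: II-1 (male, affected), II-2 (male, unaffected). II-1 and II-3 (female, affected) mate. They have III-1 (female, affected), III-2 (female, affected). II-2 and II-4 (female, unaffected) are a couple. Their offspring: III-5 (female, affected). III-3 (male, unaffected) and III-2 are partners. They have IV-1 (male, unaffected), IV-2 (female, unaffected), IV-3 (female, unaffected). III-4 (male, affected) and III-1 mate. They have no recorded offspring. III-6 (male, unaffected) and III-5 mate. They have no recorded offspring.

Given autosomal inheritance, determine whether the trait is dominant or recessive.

recessive

I-1 and I-2 are both unaffected yet have an affected child II-1. Under dominance, an affected child requires at least one affected parent, so the trait cannot be dominant.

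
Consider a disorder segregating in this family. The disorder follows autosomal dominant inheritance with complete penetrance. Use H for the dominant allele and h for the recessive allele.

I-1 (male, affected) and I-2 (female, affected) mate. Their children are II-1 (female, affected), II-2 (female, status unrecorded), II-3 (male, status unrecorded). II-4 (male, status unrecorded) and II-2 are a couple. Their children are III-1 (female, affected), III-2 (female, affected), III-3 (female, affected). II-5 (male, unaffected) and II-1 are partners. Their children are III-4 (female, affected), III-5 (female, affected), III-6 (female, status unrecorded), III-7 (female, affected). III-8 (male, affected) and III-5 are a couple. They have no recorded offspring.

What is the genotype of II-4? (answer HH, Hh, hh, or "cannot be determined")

II-4's phenotype is unrecorded, and no parent or child forces a single allele at both positions; consistent genotype assignments exist with II-4 as HH or Hh or hh.

cannot be determined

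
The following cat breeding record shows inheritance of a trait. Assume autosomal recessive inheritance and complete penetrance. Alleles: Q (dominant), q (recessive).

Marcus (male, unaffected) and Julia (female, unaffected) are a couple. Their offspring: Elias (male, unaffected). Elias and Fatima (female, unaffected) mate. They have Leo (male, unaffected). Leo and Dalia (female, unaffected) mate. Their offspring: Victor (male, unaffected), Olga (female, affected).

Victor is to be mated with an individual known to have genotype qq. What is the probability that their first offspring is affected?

1/3

Leo is unaffected so carries Q and passed q to Olga (qq), so Leo is Qq.
Dalia is unaffected so carries Q and passed q to Olga (qq), so Dalia is Qq.
Victor is an unaffected offspring of Leo (Qq) × Dalia (Qq), whose cross gives 1/4 QQ : 1/2 Qq : 1/4 qq; conditioning on being unaffected, Victor is QQ with probability 1/3, Qq with probability 2/3.
Summing over parental genotype combinations, P(offspring is affected) = 2/3·1/2 = 1/3.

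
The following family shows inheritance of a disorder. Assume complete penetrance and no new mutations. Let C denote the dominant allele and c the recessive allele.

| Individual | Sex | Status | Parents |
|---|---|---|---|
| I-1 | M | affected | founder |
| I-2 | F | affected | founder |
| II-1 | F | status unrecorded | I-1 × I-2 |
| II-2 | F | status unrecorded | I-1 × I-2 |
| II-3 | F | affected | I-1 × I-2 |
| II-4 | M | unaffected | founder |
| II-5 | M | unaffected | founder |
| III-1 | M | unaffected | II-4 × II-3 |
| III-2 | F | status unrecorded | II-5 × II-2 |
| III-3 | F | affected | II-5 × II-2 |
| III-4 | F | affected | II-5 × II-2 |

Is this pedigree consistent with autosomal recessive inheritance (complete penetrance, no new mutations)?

Yes

A consistent assignment under autosomal recessive exists: I-1 cc, I-2 cc, II-1 cc, II-2 cc, II-3 cc, II-4 CC, II-5 Cc, III-1 Cc, III-2 Cc, III-3 cc, III-4 cc.
In this assignment every recorded phenotype matches its genotype and every non-founder's genotype is obtainable from its parents' genotypes, so the pedigree is consistent.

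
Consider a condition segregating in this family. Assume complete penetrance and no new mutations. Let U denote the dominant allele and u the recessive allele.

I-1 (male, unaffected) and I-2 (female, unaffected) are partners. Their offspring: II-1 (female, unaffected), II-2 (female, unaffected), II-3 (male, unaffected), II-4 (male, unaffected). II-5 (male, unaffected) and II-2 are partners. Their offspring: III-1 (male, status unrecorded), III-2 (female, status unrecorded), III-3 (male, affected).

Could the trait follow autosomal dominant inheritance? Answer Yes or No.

No

Under autosomal dominant, III-3 (affected, male) cannot arise from II-5 (unaffected) × II-2 (unaffected).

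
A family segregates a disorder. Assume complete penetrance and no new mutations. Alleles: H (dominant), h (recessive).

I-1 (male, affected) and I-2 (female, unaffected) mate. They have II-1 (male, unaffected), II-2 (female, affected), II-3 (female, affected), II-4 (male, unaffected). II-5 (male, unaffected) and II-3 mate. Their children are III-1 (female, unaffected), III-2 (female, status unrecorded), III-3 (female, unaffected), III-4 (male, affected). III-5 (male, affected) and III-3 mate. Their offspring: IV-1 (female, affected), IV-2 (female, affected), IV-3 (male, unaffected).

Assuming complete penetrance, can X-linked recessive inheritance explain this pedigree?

A consistent assignment under X-linked recessive exists: I-1 X^h Y, I-2 X^H X^h, II-1 X^H Y, II-2 X^h X^h, II-3 X^h X^h, II-4 X^H Y, II-5 X^H Y, III-1 X^H X^h, III-2 X^H X^h, III-3 X^H X^h, III-4 X^h Y, III-5 X^h Y, IV-1 X^h X^h, IV-2 X^h X^h, IV-3 X^H Y.
In this assignment every recorded phenotype matches its genotype and every non-founder's genotype is obtainable from its parents' genotypes, so the pedigree is consistent.

Yes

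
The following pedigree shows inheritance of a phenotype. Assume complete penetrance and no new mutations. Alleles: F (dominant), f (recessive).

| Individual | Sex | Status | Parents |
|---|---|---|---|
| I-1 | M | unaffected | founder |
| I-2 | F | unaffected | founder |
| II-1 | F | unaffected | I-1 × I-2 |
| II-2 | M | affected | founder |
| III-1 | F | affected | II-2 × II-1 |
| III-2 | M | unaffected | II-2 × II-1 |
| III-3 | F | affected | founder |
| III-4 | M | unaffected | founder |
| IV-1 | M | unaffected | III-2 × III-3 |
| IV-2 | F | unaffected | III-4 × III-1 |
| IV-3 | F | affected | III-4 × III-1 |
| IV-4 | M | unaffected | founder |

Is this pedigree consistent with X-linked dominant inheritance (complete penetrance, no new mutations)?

A consistent assignment under X-linked dominant exists: I-1 X^f Y, I-2 X^f X^f, II-1 X^f X^f, II-2 X^F Y, III-1 X^F X^f, III-2 X^f Y, III-3 X^F X^f, III-4 X^f Y, IV-1 X^f Y, IV-2 X^f X^f, IV-3 X^F X^f, IV-4 X^f Y.
In this assignment every recorded phenotype matches its genotype and every non-founder's genotype is obtainable from its parents' genotypes, so the pedigree is consistent.

Yes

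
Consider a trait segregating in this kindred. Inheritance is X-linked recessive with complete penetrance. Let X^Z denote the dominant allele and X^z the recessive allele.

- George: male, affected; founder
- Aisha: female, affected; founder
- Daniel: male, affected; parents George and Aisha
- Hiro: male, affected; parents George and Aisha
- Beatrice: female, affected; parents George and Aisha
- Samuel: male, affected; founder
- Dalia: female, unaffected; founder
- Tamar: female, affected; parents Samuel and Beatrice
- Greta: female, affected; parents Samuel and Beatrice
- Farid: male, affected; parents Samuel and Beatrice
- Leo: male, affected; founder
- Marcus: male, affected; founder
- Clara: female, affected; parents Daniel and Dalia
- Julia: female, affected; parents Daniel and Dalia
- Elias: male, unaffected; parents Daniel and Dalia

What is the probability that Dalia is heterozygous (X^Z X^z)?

Dalia is unaffected so carries Z and passed z to Clara (X^z X^z), so Dalia is X^Z X^z, giving P(X^Z X^z) = 1.

1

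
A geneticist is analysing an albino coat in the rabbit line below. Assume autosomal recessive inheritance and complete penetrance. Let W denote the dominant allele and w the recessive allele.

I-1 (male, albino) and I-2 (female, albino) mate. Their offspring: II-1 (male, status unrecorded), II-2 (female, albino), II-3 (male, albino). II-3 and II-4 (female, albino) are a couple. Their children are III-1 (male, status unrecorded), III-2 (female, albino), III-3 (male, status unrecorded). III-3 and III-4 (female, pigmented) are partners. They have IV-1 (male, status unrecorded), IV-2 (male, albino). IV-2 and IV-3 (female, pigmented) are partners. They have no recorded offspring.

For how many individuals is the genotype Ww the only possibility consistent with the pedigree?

Obligate heterozygotes: III-4 is pigmented so carries W and passed w to IV-2 (ww), so III-4 is Ww.
Every other individual is either homozygous by phenotype or has at least one consistent homozygous assignment, so the count is 1.

1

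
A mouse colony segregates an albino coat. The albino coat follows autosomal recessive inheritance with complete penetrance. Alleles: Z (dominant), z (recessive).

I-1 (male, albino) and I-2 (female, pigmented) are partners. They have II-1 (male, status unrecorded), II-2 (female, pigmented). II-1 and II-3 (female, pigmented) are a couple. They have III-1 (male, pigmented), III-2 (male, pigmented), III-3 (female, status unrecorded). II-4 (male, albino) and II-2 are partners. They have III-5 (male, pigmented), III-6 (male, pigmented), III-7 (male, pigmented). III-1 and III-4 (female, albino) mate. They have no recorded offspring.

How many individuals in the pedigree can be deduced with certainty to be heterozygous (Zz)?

4

Obligate heterozygotes: II-2 is pigmented so carries Z and received z from I-1 (zz), so II-2 is Zz; III-5 is pigmented so carries Z and received z from II-4 (zz), so III-5 is Zz; III-6 is pigmented so carries Z and received z from II-4 (zz), so III-6 is Zz; III-7 is pigmented so carries Z and received z from II-4 (zz), so III-7 is Zz.
Every other individual is either homozygous by phenotype or has at least one consistent homozygous assignment, so the count is 4.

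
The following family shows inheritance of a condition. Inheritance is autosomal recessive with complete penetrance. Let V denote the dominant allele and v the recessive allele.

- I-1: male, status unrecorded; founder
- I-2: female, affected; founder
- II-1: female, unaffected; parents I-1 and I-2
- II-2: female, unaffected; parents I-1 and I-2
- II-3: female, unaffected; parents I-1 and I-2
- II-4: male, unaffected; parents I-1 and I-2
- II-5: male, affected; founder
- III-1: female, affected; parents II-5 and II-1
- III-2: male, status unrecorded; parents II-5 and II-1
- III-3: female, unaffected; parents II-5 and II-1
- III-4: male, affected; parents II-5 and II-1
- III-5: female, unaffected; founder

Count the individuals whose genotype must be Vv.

5

Obligate heterozygotes: II-1 is unaffected so carries V and received v from I-2 (vv), so II-1 is Vv; II-2 is unaffected so carries V and received v from I-2 (vv), so II-2 is Vv; II-3 is unaffected so carries V and received v from I-2 (vv), so II-3 is Vv; II-4 is unaffected so carries V and received v from I-2 (vv), so II-4 is Vv; III-3 is unaffected so carries V and received v from II-5 (vv), so III-3 is Vv.
Every other individual is either homozygous by phenotype or has at least one consistent homozygous assignment, so the count is 5.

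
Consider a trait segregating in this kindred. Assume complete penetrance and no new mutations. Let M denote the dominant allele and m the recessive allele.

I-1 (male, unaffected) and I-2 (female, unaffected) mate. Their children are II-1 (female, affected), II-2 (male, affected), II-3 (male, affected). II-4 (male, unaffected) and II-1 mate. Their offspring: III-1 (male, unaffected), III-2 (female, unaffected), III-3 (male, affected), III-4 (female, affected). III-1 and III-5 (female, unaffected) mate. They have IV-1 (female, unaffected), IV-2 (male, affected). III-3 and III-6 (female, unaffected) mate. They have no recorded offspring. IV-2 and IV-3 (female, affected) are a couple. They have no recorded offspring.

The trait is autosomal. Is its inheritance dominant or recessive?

recessive

I-1 and I-2 are both unaffected yet have an affected child II-1. Under dominance, an affected child requires at least one affected parent, so the trait cannot be dominant.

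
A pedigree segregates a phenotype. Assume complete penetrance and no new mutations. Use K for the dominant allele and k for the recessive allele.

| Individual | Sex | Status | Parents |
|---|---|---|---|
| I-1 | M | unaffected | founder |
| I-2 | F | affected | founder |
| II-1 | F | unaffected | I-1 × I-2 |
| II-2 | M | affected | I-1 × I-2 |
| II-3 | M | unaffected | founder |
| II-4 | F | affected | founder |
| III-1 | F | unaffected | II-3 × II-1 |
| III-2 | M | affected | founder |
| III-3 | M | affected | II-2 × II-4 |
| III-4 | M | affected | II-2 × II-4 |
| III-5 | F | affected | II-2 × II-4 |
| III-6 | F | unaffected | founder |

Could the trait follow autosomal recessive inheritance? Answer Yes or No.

A consistent assignment under autosomal recessive exists: I-1 Kk, I-2 kk, II-1 Kk, II-2 kk, II-3 KK, II-4 kk, III-1 KK, III-2 kk, III-3 kk, III-4 kk, III-5 kk, III-6 KK.
In this assignment every recorded phenotype matches its genotype and every non-founder's genotype is obtainable from its parents' genotypes, so the pedigree is consistent.

Yes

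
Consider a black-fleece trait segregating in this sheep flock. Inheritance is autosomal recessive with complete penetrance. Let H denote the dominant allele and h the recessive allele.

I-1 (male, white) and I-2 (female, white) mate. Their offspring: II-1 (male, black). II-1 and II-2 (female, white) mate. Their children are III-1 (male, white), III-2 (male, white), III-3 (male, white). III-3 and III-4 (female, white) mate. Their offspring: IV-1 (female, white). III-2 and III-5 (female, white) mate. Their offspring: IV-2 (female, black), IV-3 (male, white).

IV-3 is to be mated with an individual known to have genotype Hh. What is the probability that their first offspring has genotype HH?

III-2 is white so carries H and received h from II-1 (hh), so III-2 is Hh.
III-5 is white so carries H and passed h to IV-2 (hh), so III-5 is Hh.
IV-3 is a white offspring of III-2 (Hh) × III-5 (Hh), whose cross gives 1/4 HH : 1/2 Hh : 1/4 hh; conditioning on being white, IV-3 is HH with probability 1/3, Hh with probability 2/3.
Summing over parental genotype combinations, P(offspring has genotype HH) = 1/3·1/2 + 2/3·1/4 = 1/3.

1/3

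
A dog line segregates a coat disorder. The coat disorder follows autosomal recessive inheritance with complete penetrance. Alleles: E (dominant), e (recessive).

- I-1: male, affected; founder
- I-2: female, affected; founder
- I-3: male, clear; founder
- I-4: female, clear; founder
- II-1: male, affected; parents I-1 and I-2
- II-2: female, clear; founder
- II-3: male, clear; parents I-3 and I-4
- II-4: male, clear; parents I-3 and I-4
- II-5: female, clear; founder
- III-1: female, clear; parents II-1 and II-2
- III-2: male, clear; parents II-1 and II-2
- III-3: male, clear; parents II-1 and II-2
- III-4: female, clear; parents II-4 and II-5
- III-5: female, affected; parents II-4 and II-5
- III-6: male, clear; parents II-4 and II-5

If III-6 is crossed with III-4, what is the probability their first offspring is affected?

II-4 is clear so carries E and passed e to III-5 (ee), so II-4 is Ee.
II-5 is clear so carries E and passed e to III-5 (ee), so II-5 is Ee.
III-6 is a clear offspring of II-4 (Ee) × II-5 (Ee), whose cross gives 1/4 EE : 1/2 Ee : 1/4 ee; conditioning on being clear, III-6 is EE with probability 1/3, Ee with probability 2/3.
III-4 is a clear offspring of II-4 (Ee) × II-5 (Ee), whose cross gives 1/4 EE : 1/2 Ee : 1/4 ee; conditioning on being clear, III-4 is EE with probability 1/3, Ee with probability 2/3.
Summing over parental genotype combinations, P(offspring is affected) = 4/9·1/4 = 1/9.

1/9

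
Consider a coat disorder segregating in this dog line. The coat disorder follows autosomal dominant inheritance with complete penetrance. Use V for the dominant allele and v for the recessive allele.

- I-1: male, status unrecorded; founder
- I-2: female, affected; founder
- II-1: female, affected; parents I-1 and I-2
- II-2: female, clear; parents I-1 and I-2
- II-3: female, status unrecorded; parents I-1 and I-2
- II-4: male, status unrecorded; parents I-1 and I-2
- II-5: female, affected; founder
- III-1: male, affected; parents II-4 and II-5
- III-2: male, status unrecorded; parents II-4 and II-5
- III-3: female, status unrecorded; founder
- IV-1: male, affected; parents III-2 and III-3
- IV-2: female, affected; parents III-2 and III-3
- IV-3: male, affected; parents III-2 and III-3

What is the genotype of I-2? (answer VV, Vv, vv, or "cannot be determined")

From phenotype alone, I-2 is VV or Vv.
I-2 is affected so carries V and passed v to II-2 (vv), so I-2 is Vv.

Vv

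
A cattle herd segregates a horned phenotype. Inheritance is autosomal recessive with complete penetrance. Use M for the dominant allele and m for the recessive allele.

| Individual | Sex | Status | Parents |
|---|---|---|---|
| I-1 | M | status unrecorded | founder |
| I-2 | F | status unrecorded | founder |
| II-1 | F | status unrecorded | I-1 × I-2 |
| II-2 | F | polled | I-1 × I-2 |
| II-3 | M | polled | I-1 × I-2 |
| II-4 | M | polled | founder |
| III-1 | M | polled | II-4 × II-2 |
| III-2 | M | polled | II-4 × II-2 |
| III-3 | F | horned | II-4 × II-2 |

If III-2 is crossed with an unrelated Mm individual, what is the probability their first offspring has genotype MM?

II-4 is polled so carries M and passed m to III-3 (mm), so II-4 is Mm.
II-2 is polled so carries M and passed m to III-3 (mm), so II-2 is Mm.
III-2 is a polled offspring of II-4 (Mm) × II-2 (Mm), whose cross gives 1/4 MM : 1/2 Mm : 1/4 mm; conditioning on being polled, III-2 is MM with probability 1/3, Mm with probability 2/3.
Summing over parental genotype combinations, P(offspring has genotype MM) = 1/3·1/2 + 2/3·1/4 = 1/3.

1/3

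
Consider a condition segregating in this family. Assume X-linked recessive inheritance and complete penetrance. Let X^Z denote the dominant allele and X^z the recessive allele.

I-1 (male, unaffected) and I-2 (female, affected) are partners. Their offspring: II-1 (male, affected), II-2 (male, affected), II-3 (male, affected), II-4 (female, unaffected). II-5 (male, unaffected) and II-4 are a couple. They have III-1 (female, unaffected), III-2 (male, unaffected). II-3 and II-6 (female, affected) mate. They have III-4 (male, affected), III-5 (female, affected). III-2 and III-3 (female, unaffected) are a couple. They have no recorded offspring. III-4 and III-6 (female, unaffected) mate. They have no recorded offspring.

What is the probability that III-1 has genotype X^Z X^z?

II-5 is unaffected, so II-5 is X^Z Y.
II-4 is unaffected so carries Z and received z from I-2 (X^z X^z), so II-4 is X^Z X^z.
Their cross gives offspring ratios 1/2 X^Z X^Z : 1/2 X^Z X^z. Conditioning on III-1 being unaffected, P(X^Z X^z) = 1/2 / 1 = 1/2.

1/2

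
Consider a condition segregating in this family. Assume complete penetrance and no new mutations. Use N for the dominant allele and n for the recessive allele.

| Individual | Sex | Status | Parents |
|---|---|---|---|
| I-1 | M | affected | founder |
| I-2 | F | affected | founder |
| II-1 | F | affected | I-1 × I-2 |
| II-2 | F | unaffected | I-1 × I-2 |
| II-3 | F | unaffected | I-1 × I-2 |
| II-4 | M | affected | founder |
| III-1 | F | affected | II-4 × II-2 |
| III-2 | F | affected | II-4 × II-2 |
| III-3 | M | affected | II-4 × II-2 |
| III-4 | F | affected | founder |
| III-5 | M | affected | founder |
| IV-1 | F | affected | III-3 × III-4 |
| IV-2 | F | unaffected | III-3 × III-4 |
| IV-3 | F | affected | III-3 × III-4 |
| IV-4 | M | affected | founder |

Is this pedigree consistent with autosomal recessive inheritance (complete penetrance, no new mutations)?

No

Under autosomal recessive, II-2 (unaffected, female) cannot arise from I-1 (affected) × I-2 (affected).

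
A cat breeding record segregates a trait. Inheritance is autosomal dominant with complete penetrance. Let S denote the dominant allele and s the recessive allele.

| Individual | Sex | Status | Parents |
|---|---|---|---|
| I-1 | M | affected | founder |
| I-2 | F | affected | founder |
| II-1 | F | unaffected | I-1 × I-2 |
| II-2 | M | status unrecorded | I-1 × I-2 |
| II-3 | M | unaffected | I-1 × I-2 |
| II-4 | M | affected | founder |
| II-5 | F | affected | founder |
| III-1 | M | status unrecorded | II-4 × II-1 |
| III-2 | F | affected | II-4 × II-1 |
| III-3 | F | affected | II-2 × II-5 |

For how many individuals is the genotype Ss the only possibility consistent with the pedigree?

3

Obligate heterozygotes: I-1 is affected so carries S and passed s to II-1 (ss), so I-1 is Ss; I-2 is affected so carries S and passed s to II-1 (ss), so I-2 is Ss; III-2 is affected so carries S and received s from II-1 (ss), so III-2 is Ss.
Every other individual is either homozygous by phenotype or has at least one consistent homozygous assignment, so the count is 3.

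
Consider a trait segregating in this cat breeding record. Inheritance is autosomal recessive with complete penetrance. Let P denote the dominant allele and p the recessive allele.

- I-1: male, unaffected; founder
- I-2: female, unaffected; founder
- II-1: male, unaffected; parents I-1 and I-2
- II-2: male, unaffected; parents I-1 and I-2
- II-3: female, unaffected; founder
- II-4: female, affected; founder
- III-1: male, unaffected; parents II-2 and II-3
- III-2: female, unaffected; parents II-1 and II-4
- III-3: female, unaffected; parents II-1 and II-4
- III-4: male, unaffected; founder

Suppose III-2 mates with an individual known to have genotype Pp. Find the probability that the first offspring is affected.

III-2 is unaffected so carries P and received p from II-4 (pp), so III-2 is Pp.
The cross gives 1/4 PP : 1/2 Pp : 1/4 pp, so P(offspring is affected) = 1/4.

1/4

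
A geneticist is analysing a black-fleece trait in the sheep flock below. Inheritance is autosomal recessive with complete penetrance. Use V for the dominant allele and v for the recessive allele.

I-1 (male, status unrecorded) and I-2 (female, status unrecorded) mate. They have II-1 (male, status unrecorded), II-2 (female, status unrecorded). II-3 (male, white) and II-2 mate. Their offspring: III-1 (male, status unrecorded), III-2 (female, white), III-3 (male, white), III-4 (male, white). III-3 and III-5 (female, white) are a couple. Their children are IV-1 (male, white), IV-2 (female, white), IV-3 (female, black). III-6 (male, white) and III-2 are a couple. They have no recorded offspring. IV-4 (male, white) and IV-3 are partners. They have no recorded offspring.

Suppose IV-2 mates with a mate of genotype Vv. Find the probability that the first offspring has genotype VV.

III-3 is white so carries V and passed v to IV-3 (vv), so III-3 is Vv.
III-5 is white so carries V and passed v to IV-3 (vv), so III-5 is Vv.
IV-2 is a white offspring of III-3 (Vv) × III-5 (Vv), whose cross gives 1/4 VV : 1/2 Vv : 1/4 vv; conditioning on being white, IV-2 is VV with probability 1/3, Vv with probability 2/3.
Summing over parental genotype combinations, P(offspring has genotype VV) = 1/3·1/2 + 2/3·1/4 = 1/3.

1/3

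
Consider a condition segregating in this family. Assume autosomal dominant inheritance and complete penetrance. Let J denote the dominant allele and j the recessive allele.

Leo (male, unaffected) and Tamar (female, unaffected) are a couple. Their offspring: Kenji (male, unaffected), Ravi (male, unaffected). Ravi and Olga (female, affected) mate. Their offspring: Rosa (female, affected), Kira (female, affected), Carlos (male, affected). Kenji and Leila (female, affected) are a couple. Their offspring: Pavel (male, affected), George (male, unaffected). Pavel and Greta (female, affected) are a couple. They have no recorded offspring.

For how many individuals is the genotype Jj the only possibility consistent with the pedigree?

Obligate heterozygotes: Leila is affected so carries J and passed j to George (jj), so Leila is Jj; Rosa is affected so carries J and received j from Ravi (jj), so Rosa is Jj; Kira is affected so carries J and received j from Ravi (jj), so Kira is Jj; Carlos is affected so carries J and received j from Ravi (jj), so Carlos is Jj; Pavel is affected so carries J and received j from Kenji (jj), so Pavel is Jj.
Every other individual is either homozygous by phenotype or has at least one consistent homozygous assignment, so the count is 5.

5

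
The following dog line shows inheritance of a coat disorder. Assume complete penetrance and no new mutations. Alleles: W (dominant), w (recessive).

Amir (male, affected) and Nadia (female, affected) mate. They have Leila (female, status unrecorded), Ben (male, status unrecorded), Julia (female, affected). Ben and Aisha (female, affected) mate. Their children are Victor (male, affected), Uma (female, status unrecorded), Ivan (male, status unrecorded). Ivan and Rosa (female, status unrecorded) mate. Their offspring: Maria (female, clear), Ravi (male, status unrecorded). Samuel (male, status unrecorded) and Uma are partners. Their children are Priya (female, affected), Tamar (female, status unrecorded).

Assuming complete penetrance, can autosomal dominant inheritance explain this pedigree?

A consistent assignment under autosomal dominant exists: Amir WW, Nadia WW, Leila WW, Ben WW, Julia WW, Aisha Ww, Victor WW, Uma WW, Ivan Ww, Rosa Ww, Samuel WW, Maria ww, Ravi WW, Priya WW, Tamar WW.
In this assignment every recorded phenotype matches its genotype and every non-founder's genotype is obtainable from its parents' genotypes, so the pedigree is consistent.

Yes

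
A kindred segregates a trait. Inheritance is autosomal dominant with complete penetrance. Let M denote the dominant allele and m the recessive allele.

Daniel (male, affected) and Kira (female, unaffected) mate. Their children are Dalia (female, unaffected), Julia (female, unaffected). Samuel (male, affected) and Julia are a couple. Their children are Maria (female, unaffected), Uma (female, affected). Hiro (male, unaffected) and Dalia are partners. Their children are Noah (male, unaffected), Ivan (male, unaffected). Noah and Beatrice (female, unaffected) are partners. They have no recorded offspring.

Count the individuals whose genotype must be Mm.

3

Obligate heterozygotes: Daniel is affected so carries M and passed m to Dalia (mm), so Daniel is Mm; Samuel is affected so carries M and passed m to Maria (mm), so Samuel is Mm; Uma is affected so carries M and received m from Julia (mm), so Uma is Mm.
Every other individual is either homozygous by phenotype or has at least one consistent homozygous assignment, so the count is 3.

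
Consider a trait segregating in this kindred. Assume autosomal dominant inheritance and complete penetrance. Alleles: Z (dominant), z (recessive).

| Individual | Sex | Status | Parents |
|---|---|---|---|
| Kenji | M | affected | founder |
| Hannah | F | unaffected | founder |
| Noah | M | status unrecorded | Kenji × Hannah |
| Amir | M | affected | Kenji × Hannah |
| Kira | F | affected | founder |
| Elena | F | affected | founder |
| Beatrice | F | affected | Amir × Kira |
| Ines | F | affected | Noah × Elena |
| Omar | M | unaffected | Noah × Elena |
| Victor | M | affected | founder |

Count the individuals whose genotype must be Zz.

2

Obligate heterozygotes: Amir is affected so carries Z and received z from Hannah (zz), so Amir is Zz; Elena is affected so carries Z and passed z to Omar (zz), so Elena is Zz.
Every other individual is either homozygous by phenotype or has at least one consistent homozygous assignment, so the count is 2.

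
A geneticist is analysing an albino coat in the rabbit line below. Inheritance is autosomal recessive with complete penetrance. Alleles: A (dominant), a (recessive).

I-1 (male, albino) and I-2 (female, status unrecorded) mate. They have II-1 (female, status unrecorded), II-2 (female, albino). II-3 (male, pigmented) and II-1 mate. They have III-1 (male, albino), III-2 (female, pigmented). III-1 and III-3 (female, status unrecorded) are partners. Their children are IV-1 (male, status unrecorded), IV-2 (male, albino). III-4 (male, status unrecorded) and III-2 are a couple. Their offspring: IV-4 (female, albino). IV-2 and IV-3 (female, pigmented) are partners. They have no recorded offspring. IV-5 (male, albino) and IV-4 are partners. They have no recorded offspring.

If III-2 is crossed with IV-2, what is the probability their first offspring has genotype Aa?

1/2

III-2 is pigmented so carries A and passed a to IV-4 (aa), so III-2 is Aa.
IV-2 is albino, so IV-2 is aa.
The cross gives 1/2 Aa : 1/2 aa, so P(offspring has genotype Aa) = 1/2.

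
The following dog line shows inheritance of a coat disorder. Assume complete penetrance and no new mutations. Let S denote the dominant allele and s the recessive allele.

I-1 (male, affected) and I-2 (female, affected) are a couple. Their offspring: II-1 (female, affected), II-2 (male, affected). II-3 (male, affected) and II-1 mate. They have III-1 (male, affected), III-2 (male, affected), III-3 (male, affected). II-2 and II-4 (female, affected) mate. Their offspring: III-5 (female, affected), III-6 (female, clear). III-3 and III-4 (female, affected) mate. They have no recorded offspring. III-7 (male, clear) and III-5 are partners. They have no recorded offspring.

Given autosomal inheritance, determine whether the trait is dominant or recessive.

II-2 and II-4 are both affected yet have a clear child III-6. Under a recessive model two affected parents are homozygous and every child would be affected, so the trait cannot be recessive.

dominant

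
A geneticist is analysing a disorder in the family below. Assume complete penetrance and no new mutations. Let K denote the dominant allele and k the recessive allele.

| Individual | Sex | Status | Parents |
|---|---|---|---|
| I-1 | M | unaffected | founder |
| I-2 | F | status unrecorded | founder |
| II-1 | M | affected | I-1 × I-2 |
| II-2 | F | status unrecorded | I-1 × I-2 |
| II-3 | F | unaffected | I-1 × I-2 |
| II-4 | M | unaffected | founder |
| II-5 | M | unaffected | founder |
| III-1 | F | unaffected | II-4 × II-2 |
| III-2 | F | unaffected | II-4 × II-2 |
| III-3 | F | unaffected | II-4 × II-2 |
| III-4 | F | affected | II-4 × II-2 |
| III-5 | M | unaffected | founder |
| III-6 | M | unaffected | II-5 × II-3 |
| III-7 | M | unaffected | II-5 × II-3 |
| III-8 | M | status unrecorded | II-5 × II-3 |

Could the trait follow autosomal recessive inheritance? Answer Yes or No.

A consistent assignment under autosomal recessive exists: I-1 Kk, I-2 Kk, II-1 kk, II-2 Kk, II-3 KK, II-4 Kk, II-5 KK, III-1 KK, III-2 KK, III-3 KK, III-4 kk, III-5 KK, III-6 KK, III-7 KK, III-8 KK.
In this assignment every recorded phenotype matches its genotype and every non-founder's genotype is obtainable from its parents' genotypes, so the pedigree is consistent.

Yes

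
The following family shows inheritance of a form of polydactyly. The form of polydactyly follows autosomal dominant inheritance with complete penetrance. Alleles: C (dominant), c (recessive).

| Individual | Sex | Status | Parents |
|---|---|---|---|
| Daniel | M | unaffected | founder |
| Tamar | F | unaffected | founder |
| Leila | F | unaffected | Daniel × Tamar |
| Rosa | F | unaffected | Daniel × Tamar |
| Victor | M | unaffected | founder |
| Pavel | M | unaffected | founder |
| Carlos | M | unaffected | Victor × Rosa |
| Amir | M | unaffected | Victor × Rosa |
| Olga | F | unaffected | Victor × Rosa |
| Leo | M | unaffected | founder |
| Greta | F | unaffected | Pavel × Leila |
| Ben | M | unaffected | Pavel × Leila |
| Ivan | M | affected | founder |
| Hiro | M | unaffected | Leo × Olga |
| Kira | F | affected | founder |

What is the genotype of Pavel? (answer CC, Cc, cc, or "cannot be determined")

Pavel is unaffected, so Pavel is cc.

cc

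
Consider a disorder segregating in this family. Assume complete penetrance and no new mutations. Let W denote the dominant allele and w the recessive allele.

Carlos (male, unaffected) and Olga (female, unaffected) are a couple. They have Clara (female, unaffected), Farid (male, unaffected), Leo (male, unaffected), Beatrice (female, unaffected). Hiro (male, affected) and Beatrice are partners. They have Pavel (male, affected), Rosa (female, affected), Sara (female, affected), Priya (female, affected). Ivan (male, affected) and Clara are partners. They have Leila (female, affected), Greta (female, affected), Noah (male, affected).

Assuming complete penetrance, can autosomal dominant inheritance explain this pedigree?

A consistent assignment under autosomal dominant exists: Carlos ww, Olga ww, Clara ww, Farid ww, Leo ww, Beatrice ww, Hiro WW, Ivan WW, Pavel Ww, Rosa Ww, Sara Ww, Priya Ww, Leila Ww, Greta Ww, Noah Ww.
In this assignment every recorded phenotype matches its genotype and every non-founder's genotype is obtainable from its parents' genotypes, so the pedigree is consistent.

Yes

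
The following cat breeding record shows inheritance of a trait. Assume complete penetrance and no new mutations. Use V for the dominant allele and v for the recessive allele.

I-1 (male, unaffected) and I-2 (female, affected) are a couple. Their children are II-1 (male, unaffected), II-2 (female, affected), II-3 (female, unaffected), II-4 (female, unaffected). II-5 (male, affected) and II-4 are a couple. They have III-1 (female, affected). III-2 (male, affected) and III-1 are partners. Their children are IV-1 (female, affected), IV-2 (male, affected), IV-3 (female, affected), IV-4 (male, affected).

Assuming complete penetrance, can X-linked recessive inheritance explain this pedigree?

Under X-linked recessive, II-1 (unaffected, male) cannot arise from I-1 (unaffected) × I-2 (affected).

No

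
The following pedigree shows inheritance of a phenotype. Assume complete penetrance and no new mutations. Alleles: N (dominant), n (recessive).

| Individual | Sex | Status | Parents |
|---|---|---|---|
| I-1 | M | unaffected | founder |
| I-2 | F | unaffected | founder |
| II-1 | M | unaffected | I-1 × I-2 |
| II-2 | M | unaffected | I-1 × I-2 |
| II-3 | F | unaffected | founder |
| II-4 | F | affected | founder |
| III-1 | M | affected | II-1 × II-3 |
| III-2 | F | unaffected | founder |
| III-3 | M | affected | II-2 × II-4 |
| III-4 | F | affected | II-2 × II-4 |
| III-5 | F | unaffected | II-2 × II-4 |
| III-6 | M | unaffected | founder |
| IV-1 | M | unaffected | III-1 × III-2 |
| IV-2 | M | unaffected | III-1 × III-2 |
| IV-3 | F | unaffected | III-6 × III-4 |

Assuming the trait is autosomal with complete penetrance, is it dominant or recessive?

II-1 and II-3 are both unaffected yet have an affected child III-1. Under dominance, an affected child requires at least one affected parent, so the trait cannot be dominant.

recessive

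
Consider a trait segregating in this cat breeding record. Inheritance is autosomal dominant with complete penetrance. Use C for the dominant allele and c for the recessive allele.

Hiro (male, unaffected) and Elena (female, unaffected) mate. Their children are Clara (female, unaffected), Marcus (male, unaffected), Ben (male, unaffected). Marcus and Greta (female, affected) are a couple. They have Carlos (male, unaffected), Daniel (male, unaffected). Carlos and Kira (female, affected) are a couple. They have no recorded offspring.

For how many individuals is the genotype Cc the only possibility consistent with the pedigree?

1

Obligate heterozygotes: Greta is affected so carries C and passed c to Carlos (cc), so Greta is Cc.
Every other individual is either homozygous by phenotype or has at least one consistent homozygous assignment, so the count is 1.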